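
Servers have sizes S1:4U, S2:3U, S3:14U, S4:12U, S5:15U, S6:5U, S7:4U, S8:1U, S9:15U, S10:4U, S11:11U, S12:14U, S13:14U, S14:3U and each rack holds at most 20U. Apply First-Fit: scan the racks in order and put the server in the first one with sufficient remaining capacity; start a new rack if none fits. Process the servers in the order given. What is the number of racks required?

7

rack 1: place S1 (4U), 16U left
rack 1: place S2 (3U), 13U left
rack 2: place S3 (14U), 6U left
rack 1: place S4 (12U), 1U left
rack 3: place S5 (15U), 5U left
rack 2: place S6 (5U), 1U left
rack 3: place S7 (4U), 1U left
rack 1: place S8 (1U), 0U left
rack 4: place S9 (15U), 5U left
rack 4: place S10 (4U), 1U left
rack 5: place S11 (11U), 9U left
rack 6: place S12 (14U), 6U left
rack 7: place S13 (14U), 6U left
rack 5: place S14 (3U), 6U left
Final racks: [4,3,12,1] [14,5] [15,4] [15,4] [11,3] [14] [14].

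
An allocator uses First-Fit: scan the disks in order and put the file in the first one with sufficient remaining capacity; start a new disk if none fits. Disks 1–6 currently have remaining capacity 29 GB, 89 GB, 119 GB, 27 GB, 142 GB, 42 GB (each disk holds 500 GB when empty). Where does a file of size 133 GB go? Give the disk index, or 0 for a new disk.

Disks with room: disk 5 (142 GB).
The first with room is disk 5.

5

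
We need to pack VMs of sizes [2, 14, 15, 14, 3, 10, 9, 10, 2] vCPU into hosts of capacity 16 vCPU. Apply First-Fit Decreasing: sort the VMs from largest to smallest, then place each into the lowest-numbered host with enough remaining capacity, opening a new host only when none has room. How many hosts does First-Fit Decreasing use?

6

Sorted descending: 15, 14, 14, 10, 10, 9, 3, 2, 2.
host 1: place 15 vCPU, 1 vCPU left
host 2: place 14 vCPU, 2 vCPU left
host 3: place 14 vCPU, 2 vCPU left
host 4: place 10 vCPU, 6 vCPU left
host 5: place 10 vCPU, 6 vCPU left
host 6: place 9 vCPU, 7 vCPU left
host 4: place 3 vCPU, 3 vCPU left
host 2: place 2 vCPU, 0 vCPU left
host 3: place 2 vCPU, 0 vCPU left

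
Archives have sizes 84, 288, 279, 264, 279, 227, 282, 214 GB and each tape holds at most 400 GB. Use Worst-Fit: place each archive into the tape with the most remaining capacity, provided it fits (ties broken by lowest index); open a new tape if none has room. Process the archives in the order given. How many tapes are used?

7

tape 1: place 84 GB, 316 GB left
tape 1: place 288 GB, 28 GB left
tape 2: place 279 GB, 121 GB left
tape 3: place 264 GB, 136 GB left
tape 4: place 279 GB, 121 GB left
tape 5: place 227 GB, 173 GB left
tape 6: place 282 GB, 118 GB left
tape 7: place 214 GB, 186 GB left
Final tapes: [84,288] [279] [264] [279] [227] [282] [214].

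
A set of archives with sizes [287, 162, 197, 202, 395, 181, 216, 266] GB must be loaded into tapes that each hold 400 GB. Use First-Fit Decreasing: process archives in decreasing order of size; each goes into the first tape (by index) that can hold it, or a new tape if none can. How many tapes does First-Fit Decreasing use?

6

Sorted descending: 395, 287, 266, 216, 202, 197, 181, 162.
Put 395 GB in tape 1; 5 GB remain.
Put 287 GB in tape 2; 113 GB remain.
Put 266 GB in tape 3; 134 GB remain.
Put 216 GB in tape 4; 184 GB remain.
Put 202 GB in tape 5; 198 GB remain.
Put 197 GB in tape 5; 1 GB remain.
Put 181 GB in tape 4; 3 GB remain.
Put 162 GB in tape 6; 238 GB remain.
Final tapes: [395] [287] [266] [216,181] [202,197] [162].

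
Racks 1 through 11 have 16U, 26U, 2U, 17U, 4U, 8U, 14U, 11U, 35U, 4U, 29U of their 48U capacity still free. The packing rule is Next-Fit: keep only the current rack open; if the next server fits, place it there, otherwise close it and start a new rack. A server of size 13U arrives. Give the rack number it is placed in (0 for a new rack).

11

Next-Fit only looks at rack 11, which has 29U free.
13U fits there.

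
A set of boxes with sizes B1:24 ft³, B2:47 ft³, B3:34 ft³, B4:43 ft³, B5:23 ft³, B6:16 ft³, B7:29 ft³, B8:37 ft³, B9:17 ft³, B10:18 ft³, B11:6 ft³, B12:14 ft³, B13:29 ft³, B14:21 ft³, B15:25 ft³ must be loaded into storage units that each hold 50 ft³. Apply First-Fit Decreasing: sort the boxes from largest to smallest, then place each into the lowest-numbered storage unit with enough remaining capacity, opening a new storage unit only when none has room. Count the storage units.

9

Sorted descending: 47, 43, 37, 34, 29, 29, 25, 24, 23, 21, 18, 17, 16, 14, 6.
47 ft³ → storage unit 1 (remaining 3 ft³)
43 ft³ → storage unit 2 (remaining 7 ft³)
37 ft³ → storage unit 3 (remaining 13 ft³)
34 ft³ → storage unit 4 (remaining 16 ft³)
29 ft³ → storage unit 5 (remaining 21 ft³)
29 ft³ → storage unit 6 (remaining 21 ft³)
25 ft³ → storage unit 7 (remaining 25 ft³)
24 ft³ → storage unit 7 (remaining 1 ft³)
23 ft³ → storage unit 8 (remaining 27 ft³)
21 ft³ → storage unit 5 (remaining 0 ft³)
18 ft³ → storage unit 6 (remaining 3 ft³)
17 ft³ → storage unit 8 (remaining 10 ft³)
16 ft³ → storage unit 4 (remaining 0 ft³)
14 ft³ → storage unit 9 (remaining 36 ft³)
6 ft³ → storage unit 2 (remaining 1 ft³)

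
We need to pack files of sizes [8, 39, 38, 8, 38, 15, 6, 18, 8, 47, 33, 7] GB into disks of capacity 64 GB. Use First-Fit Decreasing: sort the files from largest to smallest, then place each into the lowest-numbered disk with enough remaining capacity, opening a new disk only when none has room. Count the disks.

5

Sorted descending: 47, 39, 38, 38, 33, 18, 15, 8, 8, 8, 7, 6.
disk 1: place 47 GB, 17 GB left
disk 2: place 39 GB, 25 GB left
disk 3: place 38 GB, 26 GB left
disk 4: place 38 GB, 26 GB left
disk 5: place 33 GB, 31 GB left
disk 2: place 18 GB, 7 GB left
disk 1: place 15 GB, 2 GB left
disk 3: place 8 GB, 18 GB left
disk 3: place 8 GB, 10 GB left
disk 3: place 8 GB, 2 GB left
disk 2: place 7 GB, 0 GB left
disk 4: place 6 GB, 20 GB left
Final disks: [47,15] [39,18,7] [38,8,8,8] [38,6] [33].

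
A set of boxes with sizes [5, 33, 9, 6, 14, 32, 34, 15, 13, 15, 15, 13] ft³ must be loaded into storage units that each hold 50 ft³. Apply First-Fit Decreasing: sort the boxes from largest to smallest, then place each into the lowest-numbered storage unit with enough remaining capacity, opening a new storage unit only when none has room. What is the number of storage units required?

Sorted descending: 34, 33, 32, 15, 15, 15, 14, 13, 13, 9, 6, 5.
Put 34 ft³ in storage unit 1; 16 ft³ remain.
Put 33 ft³ in storage unit 2; 17 ft³ remain.
Put 32 ft³ in storage unit 3; 18 ft³ remain.
Put 15 ft³ in storage unit 1; 1 ft³ remain.
Put 15 ft³ in storage unit 2; 2 ft³ remain.
Put 15 ft³ in storage unit 3; 3 ft³ remain.
Put 14 ft³ in storage unit 4; 36 ft³ remain.
Put 13 ft³ in storage unit 4; 23 ft³ remain.
Put 13 ft³ in storage unit 4; 10 ft³ remain.
Put 9 ft³ in storage unit 4; 1 ft³ remain.
Put 6 ft³ in storage unit 5; 44 ft³ remain.
Put 5 ft³ in storage unit 5; 39 ft³ remain.

5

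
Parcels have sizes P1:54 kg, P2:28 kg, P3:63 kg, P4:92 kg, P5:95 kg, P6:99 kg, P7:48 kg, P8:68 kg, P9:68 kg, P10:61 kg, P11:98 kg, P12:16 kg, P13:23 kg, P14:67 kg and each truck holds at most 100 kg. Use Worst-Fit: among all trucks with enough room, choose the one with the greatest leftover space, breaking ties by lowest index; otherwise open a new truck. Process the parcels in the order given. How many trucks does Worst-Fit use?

11

truck 1: place P1 (54 kg), 46 kg left
truck 1: place P2 (28 kg), 18 kg left
truck 2: place P3 (63 kg), 37 kg left
truck 3: place P4 (92 kg), 8 kg left
truck 4: place P5 (95 kg), 5 kg left
truck 5: place P6 (99 kg), 1 kg left
truck 6: place P7 (48 kg), 52 kg left
truck 7: place P8 (68 kg), 32 kg left
truck 8: place P9 (68 kg), 32 kg left
truck 9: place P10 (61 kg), 39 kg left
truck 10: place P11 (98 kg), 2 kg left
truck 6: place P12 (16 kg), 36 kg left
truck 9: place P13 (23 kg), 16 kg left
truck 11: place P14 (67 kg), 33 kg left
Final trucks: [54,28] [63] [92] [95] [99] [48,16] [68] [68] [61,23] [98] [67].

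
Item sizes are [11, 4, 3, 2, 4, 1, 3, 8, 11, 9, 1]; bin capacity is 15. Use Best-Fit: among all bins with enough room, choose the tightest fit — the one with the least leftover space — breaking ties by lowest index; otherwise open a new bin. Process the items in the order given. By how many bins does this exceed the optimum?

Best-Fit: [11,4] [3,2,4,1,3,1] [8] [11] [9] → 5 bins.
Total size 57; any packing needs at least ⌈57/15⌉ = 4 bins.
An optimal packing achieves that bound: [11,4] [11,4] [9,3,3] [8,2,1,1] → 4 bins.
Excess: 5 − 4 = 1.

1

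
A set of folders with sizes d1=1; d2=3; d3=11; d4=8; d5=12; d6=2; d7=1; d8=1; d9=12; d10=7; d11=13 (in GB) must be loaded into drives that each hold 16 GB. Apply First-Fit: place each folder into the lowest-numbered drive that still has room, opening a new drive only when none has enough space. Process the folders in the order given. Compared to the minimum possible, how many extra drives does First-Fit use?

First-Fit: [1,3,11,1] [8,2,1] [12] [12] [7] [13] → 6 drives.
Total size 71 GB; any packing needs at least ⌈71/16⌉ = 5 drives.
An optimal packing achieves that bound: [13,3] [12,2,1,1] [12,1] [11] [8,7] → 5 drives.
Excess: 6 − 5 = 1.

1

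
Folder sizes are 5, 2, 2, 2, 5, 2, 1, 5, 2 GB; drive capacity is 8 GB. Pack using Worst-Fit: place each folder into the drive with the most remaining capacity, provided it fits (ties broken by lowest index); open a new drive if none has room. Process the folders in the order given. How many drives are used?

5 GB → drive 1 (remaining 3 GB)
2 GB → drive 1 (remaining 1 GB)
2 GB → drive 2 (remaining 6 GB)
2 GB → drive 2 (remaining 4 GB)
5 GB → drive 3 (remaining 3 GB)
2 GB → drive 2 (remaining 2 GB)
1 GB → drive 3 (remaining 2 GB)
5 GB → drive 4 (remaining 3 GB)
2 GB → drive 4 (remaining 1 GB)

4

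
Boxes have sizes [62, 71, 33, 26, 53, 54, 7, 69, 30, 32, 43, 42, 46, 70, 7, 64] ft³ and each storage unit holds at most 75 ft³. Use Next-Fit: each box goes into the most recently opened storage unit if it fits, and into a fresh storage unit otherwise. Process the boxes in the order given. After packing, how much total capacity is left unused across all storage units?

191

Put 62 ft³ in storage unit 1; 13 ft³ remain.
Put 71 ft³ in storage unit 2; 4 ft³ remain.
Put 33 ft³ in storage unit 3; 42 ft³ remain.
Put 26 ft³ in storage unit 3; 16 ft³ remain.
Put 53 ft³ in storage unit 4; 22 ft³ remain.
Put 54 ft³ in storage unit 5; 21 ft³ remain.
Put 7 ft³ in storage unit 5; 14 ft³ remain.
Put 69 ft³ in storage unit 6; 6 ft³ remain.
Put 30 ft³ in storage unit 7; 45 ft³ remain.
Put 32 ft³ in storage unit 7; 13 ft³ remain.
Put 43 ft³ in storage unit 8; 32 ft³ remain.
Put 42 ft³ in storage unit 9; 33 ft³ remain.
Put 46 ft³ in storage unit 10; 29 ft³ remain.
Put 70 ft³ in storage unit 11; 5 ft³ remain.
Put 7 ft³ in storage unit 12; 68 ft³ remain.
Put 64 ft³ in storage unit 12; 4 ft³ remain.
12 storage units × 75 ft³ = 900 ft³; used 709 ft³; unused 191 ft³.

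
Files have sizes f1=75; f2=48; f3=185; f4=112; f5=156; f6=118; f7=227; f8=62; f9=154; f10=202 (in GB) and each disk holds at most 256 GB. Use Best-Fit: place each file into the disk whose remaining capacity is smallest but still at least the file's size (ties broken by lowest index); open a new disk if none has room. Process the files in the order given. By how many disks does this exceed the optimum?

1

Best-Fit: [75,48,112] [185,62] [156] [118] [227] [154] [202] → 7 disks.
Total size 1339 GB; any packing needs at least ⌈1339/256⌉ = 6 disks.
An optimal packing achieves that bound: [227] [202,48] [185,62] [156,75] [154] [118,112] → 6 disks.
Excess: 7 − 6 = 1.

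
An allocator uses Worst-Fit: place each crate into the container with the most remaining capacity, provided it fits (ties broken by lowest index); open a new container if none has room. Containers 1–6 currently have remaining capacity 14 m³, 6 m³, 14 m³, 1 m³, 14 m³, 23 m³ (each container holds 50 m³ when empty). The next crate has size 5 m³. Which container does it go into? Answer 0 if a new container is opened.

6

Containers with room: container 1 (14 m³), container 2 (6 m³), container 3 (14 m³), container 5 (14 m³), container 6 (23 m³).
Most room is container 6 with 23 m³ free.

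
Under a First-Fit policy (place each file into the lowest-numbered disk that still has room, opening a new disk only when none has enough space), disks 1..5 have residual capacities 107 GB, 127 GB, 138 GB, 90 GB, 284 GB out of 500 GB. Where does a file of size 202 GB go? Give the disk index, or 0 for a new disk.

5

Disks with room: disk 5 (284 GB).
The first with room is disk 5.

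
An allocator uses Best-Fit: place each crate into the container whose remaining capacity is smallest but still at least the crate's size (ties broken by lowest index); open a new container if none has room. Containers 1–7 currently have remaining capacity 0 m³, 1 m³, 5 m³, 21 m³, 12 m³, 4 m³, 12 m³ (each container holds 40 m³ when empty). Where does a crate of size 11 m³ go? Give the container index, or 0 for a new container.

Containers with room: container 4 (21 m³), container 5 (12 m³), container 7 (12 m³).
Tightest fit is container 5 with 12 m³ free.

5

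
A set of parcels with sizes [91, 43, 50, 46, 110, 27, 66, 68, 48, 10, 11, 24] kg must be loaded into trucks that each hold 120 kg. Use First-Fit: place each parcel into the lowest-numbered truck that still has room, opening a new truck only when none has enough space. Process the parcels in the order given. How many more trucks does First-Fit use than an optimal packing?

1

First-Fit: [91,27] [43,50,10,11] [46,66] [110] [68,48] [24] → 6 trucks.
Total size 594 kg; any packing needs at least ⌈594/120⌉ = 5 trucks.
An optimal packing achieves that bound: [110,10] [91,27] [68,50] [66,43,11] [48,46,24] → 5 trucks.
Excess: 6 − 5 = 1.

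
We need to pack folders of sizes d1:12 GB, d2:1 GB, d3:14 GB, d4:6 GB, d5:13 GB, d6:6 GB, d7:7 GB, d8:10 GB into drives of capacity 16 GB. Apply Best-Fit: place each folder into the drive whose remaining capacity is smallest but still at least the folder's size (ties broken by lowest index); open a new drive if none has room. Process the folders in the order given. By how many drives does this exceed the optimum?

1

Best-Fit: [12,1] [14] [6,6] [13] [7] [10] → 6 drives.
Total size 69 GB; any packing needs at least ⌈69/16⌉ = 5 drives.
An optimal packing achieves that bound: [14,1] [13] [12] [10,6] [7,6] → 5 drives.
Excess: 6 − 5 = 1.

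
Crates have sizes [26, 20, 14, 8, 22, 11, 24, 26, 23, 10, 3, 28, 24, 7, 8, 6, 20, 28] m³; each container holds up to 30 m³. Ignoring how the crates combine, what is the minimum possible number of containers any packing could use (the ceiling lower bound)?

11

Total size = 26 + 20 + 14 + 8 + 22 + 11 + 24 + 26 + 23 + 10 + 3 + 28 + 24 + 7 + 8 + 6 + 20 + 28 = 308 m³.
⌈308 / 30⌉ = 11.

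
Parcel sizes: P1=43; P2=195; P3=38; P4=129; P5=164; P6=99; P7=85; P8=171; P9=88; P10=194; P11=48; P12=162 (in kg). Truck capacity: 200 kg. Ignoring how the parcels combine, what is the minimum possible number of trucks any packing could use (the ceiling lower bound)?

Total size = 43 + 195 + 38 + 129 + 164 + 99 + 85 + 171 + 88 + 194 + 48 + 162 = 1416 kg.
⌈1416 / 200⌉ = 8.

8 trucks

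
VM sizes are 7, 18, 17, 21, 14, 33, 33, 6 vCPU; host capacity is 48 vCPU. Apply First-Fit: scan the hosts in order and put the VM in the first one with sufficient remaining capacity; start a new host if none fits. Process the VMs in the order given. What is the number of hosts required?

4 hosts

7 vCPU → host 1 (remaining 41 vCPU)
18 vCPU → host 1 (remaining 23 vCPU)
17 vCPU → host 1 (remaining 6 vCPU)
21 vCPU → host 2 (remaining 27 vCPU)
14 vCPU → host 2 (remaining 13 vCPU)
33 vCPU → host 3 (remaining 15 vCPU)
33 vCPU → host 4 (remaining 15 vCPU)
6 vCPU → host 1 (remaining 0 vCPU)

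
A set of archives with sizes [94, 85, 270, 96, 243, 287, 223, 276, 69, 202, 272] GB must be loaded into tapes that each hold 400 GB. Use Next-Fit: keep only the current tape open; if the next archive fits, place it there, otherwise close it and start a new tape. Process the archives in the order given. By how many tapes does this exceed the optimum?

Next-Fit: [94,85] [270,96] [243] [287] [223] [276,69] [202] [272] → 8 tapes.
7 archives exceed 200 GB (half the capacity), and no two of those can share a tape, so at least 7 tapes are needed.
An optimal packing achieves that bound: [287,96] [276,94] [272,85] [270,69] [243] [223] [202] → 7 tapes.
Excess: 8 − 7 = 1.

1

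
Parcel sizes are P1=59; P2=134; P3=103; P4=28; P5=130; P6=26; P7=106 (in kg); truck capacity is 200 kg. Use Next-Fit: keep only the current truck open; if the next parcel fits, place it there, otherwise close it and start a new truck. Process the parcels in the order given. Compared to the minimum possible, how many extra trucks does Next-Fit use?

Next-Fit: [59,134] [103,28] [130,26] [106] → 4 trucks.
4 parcels exceed 100 kg (half the capacity), and no two of those can share a truck, so at least 4 trucks are needed.
So 4 is already optimal.

0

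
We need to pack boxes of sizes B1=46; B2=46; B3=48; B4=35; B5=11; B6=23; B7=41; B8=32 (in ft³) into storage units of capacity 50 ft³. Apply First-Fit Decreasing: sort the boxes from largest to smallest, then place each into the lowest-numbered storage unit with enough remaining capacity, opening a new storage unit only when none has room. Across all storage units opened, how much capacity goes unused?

Sorted descending: 48, 46, 46, 41, 35, 32, 23, 11.
storage unit 1: place 48 ft³, 2 ft³ left
storage unit 2: place 46 ft³, 4 ft³ left
storage unit 3: place 46 ft³, 4 ft³ left
storage unit 4: place 41 ft³, 9 ft³ left
storage unit 5: place 35 ft³, 15 ft³ left
storage unit 6: place 32 ft³, 18 ft³ left
storage unit 7: place 23 ft³, 27 ft³ left
storage unit 5: place 11 ft³, 4 ft³ left
7 storage units × 50 ft³ = 350 ft³; used 282 ft³; unused 68 ft³.

68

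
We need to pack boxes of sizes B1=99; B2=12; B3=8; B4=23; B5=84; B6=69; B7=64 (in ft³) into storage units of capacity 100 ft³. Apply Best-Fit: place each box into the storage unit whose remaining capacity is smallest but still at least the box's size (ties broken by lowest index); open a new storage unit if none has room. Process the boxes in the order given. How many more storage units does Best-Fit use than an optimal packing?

Best-Fit: [99] [12,8,23] [84] [69] [64] → 5 storage units.
Total size 359 ft³; any packing needs at least ⌈359/100⌉ = 4 storage units.
An optimal packing achieves that bound: [99] [84,12] [69,23,8] [64] → 4 storage units.
Excess: 5 − 4 = 1.

1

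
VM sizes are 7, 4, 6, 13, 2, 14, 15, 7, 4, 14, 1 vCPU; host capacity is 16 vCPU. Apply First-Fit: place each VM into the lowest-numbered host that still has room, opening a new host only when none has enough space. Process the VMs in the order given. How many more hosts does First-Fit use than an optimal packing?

1

First-Fit: [7,4,2,1] [6,7] [13] [14] [15] [4] [14] → 7 hosts.
Total size 87 vCPU; any packing needs at least ⌈87/16⌉ = 6 hosts.
An optimal packing achieves that bound: [15,1] [14,2] [14] [13] [7,7] [6,4,4] → 6 hosts.
Excess: 7 − 6 = 1.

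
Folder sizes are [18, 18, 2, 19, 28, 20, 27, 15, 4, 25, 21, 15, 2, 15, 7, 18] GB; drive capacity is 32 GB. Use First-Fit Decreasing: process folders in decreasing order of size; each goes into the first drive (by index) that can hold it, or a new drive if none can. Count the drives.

11

Sorted descending: 28, 27, 25, 21, 20, 19, 18, 18, 18, 15, 15, 15, 7, 4, 2, 2.
drive 1: place 28 GB, 4 GB left
drive 2: place 27 GB, 5 GB left
drive 3: place 25 GB, 7 GB left
drive 4: place 21 GB, 11 GB left
drive 5: place 20 GB, 12 GB left
drive 6: place 19 GB, 13 GB left
drive 7: place 18 GB, 14 GB left
drive 8: place 18 GB, 14 GB left
drive 9: place 18 GB, 14 GB left
drive 10: place 15 GB, 17 GB left
drive 10: place 15 GB, 2 GB left
drive 11: place 15 GB, 17 GB left
drive 3: place 7 GB, 0 GB left
drive 1: place 4 GB, 0 GB left
drive 2: place 2 GB, 3 GB left
drive 2: place 2 GB, 1 GB left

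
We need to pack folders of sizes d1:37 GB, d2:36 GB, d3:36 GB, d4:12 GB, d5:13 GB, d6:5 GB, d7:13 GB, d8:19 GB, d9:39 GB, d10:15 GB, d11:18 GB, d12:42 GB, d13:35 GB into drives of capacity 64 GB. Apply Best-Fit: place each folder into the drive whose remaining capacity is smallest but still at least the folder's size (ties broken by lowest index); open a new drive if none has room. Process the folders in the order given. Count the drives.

drive 1: place d1 (37 GB), 27 GB left
drive 2: place d2 (36 GB), 28 GB left
drive 3: place d3 (36 GB), 28 GB left
drive 1: place d4 (12 GB), 15 GB left
drive 1: place d5 (13 GB), 2 GB left
drive 2: place d6 (5 GB), 23 GB left
drive 2: place d7 (13 GB), 10 GB left
drive 3: place d8 (19 GB), 9 GB left
drive 4: place d9 (39 GB), 25 GB left
drive 4: place d10 (15 GB), 10 GB left
drive 5: place d11 (18 GB), 46 GB left
drive 5: place d12 (42 GB), 4 GB left
drive 6: place d13 (35 GB), 29 GB left

6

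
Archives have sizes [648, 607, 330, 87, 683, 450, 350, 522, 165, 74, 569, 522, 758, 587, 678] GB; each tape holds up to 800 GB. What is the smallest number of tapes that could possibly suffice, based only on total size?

Total size = 648 + 607 + 330 + 87 + 683 + 450 + 350 + 522 + 165 + 74 + 569 + 522 + 758 + 587 + 678 = 7030 GB.
⌈7030 / 800⌉ = 9.

9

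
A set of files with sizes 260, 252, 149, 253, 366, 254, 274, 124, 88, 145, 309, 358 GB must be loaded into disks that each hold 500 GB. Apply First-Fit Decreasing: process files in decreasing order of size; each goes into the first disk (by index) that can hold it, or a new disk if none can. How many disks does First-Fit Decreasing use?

Sorted descending: 366, 358, 309, 274, 260, 254, 253, 252, 149, 145, 124, 88.
Put 366 GB in disk 1; 134 GB remain.
Put 358 GB in disk 2; 142 GB remain.
Put 309 GB in disk 3; 191 GB remain.
Put 274 GB in disk 4; 226 GB remain.
Put 260 GB in disk 5; 240 GB remain.
Put 254 GB in disk 6; 246 GB remain.
Put 253 GB in disk 7; 247 GB remain.
Put 252 GB in disk 8; 248 GB remain.
Put 149 GB in disk 3; 42 GB remain.
Put 145 GB in disk 4; 81 GB remain.
Put 124 GB in disk 1; 10 GB remain.
Put 88 GB in disk 2; 54 GB remain.
Final disks: [366,124] [358,88] [309,149] [274,145] [260] [254] [253] [252].

8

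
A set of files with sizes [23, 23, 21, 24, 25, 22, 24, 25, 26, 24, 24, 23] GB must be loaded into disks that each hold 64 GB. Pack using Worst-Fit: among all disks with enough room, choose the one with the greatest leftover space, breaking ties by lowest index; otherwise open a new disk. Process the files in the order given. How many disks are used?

6

23 GB → disk 1 (remaining 41 GB)
23 GB → disk 1 (remaining 18 GB)
21 GB → disk 2 (remaining 43 GB)
24 GB → disk 2 (remaining 19 GB)
25 GB → disk 3 (remaining 39 GB)
22 GB → disk 3 (remaining 17 GB)
24 GB → disk 4 (remaining 40 GB)
25 GB → disk 4 (remaining 15 GB)
26 GB → disk 5 (remaining 38 GB)
24 GB → disk 5 (remaining 14 GB)
24 GB → disk 6 (remaining 40 GB)
23 GB → disk 6 (remaining 17 GB)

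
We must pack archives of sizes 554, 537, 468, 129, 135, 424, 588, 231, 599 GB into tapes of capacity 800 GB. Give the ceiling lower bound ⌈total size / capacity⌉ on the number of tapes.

Total size = 554 + 537 + 468 + 129 + 135 + 424 + 588 + 231 + 599 = 3665 GB.
⌈3665 / 800⌉ = 5.

5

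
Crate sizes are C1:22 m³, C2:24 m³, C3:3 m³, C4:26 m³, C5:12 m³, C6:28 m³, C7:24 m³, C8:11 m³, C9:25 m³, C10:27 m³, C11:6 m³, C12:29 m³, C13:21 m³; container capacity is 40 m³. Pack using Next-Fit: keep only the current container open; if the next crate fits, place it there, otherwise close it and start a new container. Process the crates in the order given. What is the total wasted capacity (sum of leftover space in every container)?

102

container 1: place C1 (22 m³), 18 m³ left
container 2: place C2 (24 m³), 16 m³ left
container 2: place C3 (3 m³), 13 m³ left
container 3: place C4 (26 m³), 14 m³ left
container 3: place C5 (12 m³), 2 m³ left
container 4: place C6 (28 m³), 12 m³ left
container 5: place C7 (24 m³), 16 m³ left
container 5: place C8 (11 m³), 5 m³ left
container 6: place C9 (25 m³), 15 m³ left
container 7: place C10 (27 m³), 13 m³ left
container 7: place C11 (6 m³), 7 m³ left
container 8: place C12 (29 m³), 11 m³ left
container 9: place C13 (21 m³), 19 m³ left
9 containers × 40 m³ = 360 m³; used 258 m³; unused 102 m³.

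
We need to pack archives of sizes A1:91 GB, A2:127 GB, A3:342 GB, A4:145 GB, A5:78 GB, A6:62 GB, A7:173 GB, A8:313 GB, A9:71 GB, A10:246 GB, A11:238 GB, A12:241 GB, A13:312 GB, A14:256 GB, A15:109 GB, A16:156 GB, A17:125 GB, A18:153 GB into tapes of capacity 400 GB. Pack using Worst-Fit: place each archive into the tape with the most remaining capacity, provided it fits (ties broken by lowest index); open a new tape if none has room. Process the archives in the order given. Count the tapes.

A1 (91 GB) → tape 1 (remaining 309 GB)
A2 (127 GB) → tape 1 (remaining 182 GB)
A3 (342 GB) → tape 2 (remaining 58 GB)
A4 (145 GB) → tape 1 (remaining 37 GB)
A5 (78 GB) → tape 3 (remaining 322 GB)
A6 (62 GB) → tape 3 (remaining 260 GB)
A7 (173 GB) → tape 3 (remaining 87 GB)
A8 (313 GB) → tape 4 (remaining 87 GB)
A9 (71 GB) → tape 3 (remaining 16 GB)
A10 (246 GB) → tape 5 (remaining 154 GB)
A11 (238 GB) → tape 6 (remaining 162 GB)
A12 (241 GB) → tape 7 (remaining 159 GB)
A13 (312 GB) → tape 8 (remaining 88 GB)
A14 (256 GB) → tape 9 (remaining 144 GB)
A15 (109 GB) → tape 6 (remaining 53 GB)
A16 (156 GB) → tape 7 (remaining 3 GB)
A17 (125 GB) → tape 5 (remaining 29 GB)
A18 (153 GB) → tape 10 (remaining 247 GB)

10 tapes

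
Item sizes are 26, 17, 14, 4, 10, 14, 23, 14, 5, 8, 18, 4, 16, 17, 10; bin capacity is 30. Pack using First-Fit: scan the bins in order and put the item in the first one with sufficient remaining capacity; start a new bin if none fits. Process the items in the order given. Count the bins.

bin 1: place 26, 4 left
bin 2: place 17, 13 left
bin 3: place 14, 16 left
bin 1: place 4, 0 left
bin 2: place 10, 3 left
bin 3: place 14, 2 left
bin 4: place 23, 7 left
bin 5: place 14, 16 left
bin 4: place 5, 2 left
bin 5: place 8, 8 left
bin 6: place 18, 12 left
bin 5: place 4, 4 left
bin 7: place 16, 14 left
bin 8: place 17, 13 left
bin 6: place 10, 2 left

8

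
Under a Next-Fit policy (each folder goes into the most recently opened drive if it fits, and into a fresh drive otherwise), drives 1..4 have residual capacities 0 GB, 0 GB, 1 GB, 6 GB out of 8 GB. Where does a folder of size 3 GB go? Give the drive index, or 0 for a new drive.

4

Next-Fit only looks at drive 4, which has 6 GB free.
3 GB fits there.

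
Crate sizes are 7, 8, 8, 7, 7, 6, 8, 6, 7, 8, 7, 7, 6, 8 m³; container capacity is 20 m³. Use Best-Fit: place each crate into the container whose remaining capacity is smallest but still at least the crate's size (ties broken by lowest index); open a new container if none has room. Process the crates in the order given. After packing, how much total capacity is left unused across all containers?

container 1: place 7 m³, 13 m³ left
container 1: place 8 m³, 5 m³ left
container 2: place 8 m³, 12 m³ left
container 2: place 7 m³, 5 m³ left
container 3: place 7 m³, 13 m³ left
container 3: place 6 m³, 7 m³ left
container 4: place 8 m³, 12 m³ left
container 3: place 6 m³, 1 m³ left
container 4: place 7 m³, 5 m³ left
container 5: place 8 m³, 12 m³ left
container 5: place 7 m³, 5 m³ left
container 6: place 7 m³, 13 m³ left
container 6: place 6 m³, 7 m³ left
container 7: place 8 m³, 12 m³ left
7 containers × 20 m³ = 140 m³; used 100 m³; unused 40 m³.

40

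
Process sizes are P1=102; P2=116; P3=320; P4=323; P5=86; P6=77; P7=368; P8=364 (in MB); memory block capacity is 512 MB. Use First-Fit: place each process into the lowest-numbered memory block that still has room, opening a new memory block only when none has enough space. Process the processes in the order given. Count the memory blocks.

memory block 1: place P1 (102 MB), 410 MB left
memory block 1: place P2 (116 MB), 294 MB left
memory block 2: place P3 (320 MB), 192 MB left
memory block 3: place P4 (323 MB), 189 MB left
memory block 1: place P5 (86 MB), 208 MB left
memory block 1: place P6 (77 MB), 131 MB left
memory block 4: place P7 (368 MB), 144 MB left
memory block 5: place P8 (364 MB), 148 MB left
Final memory blocks: [102,116,86,77] [320] [323] [368] [364].

5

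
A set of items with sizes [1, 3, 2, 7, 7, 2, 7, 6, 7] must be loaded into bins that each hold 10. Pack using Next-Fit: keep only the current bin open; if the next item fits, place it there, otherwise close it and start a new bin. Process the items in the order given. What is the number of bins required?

6

bin 1: place 1, 9 left
bin 1: place 3, 6 left
bin 1: place 2, 4 left
bin 2: place 7, 3 left
bin 3: place 7, 3 left
bin 3: place 2, 1 left
bin 4: place 7, 3 left
bin 5: place 6, 4 left
bin 6: place 7, 3 left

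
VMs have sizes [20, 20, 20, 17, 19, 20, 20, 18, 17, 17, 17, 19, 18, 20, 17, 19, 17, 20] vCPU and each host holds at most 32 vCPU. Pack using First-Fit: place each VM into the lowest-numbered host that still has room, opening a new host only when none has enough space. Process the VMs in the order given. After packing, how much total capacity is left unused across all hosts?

241

20 vCPU → host 1 (remaining 12 vCPU)
20 vCPU → host 2 (remaining 12 vCPU)
20 vCPU → host 3 (remaining 12 vCPU)
17 vCPU → host 4 (remaining 15 vCPU)
19 vCPU → host 5 (remaining 13 vCPU)
20 vCPU → host 6 (remaining 12 vCPU)
20 vCPU → host 7 (remaining 12 vCPU)
18 vCPU → host 8 (remaining 14 vCPU)
17 vCPU → host 9 (remaining 15 vCPU)
17 vCPU → host 10 (remaining 15 vCPU)
17 vCPU → host 11 (remaining 15 vCPU)
19 vCPU → host 12 (remaining 13 vCPU)
18 vCPU → host 13 (remaining 14 vCPU)
20 vCPU → host 14 (remaining 12 vCPU)
17 vCPU → host 15 (remaining 15 vCPU)
19 vCPU → host 16 (remaining 13 vCPU)
17 vCPU → host 17 (remaining 15 vCPU)
20 vCPU → host 18 (remaining 12 vCPU)
18 hosts × 32 vCPU = 576 vCPU; used 335 vCPU; unused 241 vCPU.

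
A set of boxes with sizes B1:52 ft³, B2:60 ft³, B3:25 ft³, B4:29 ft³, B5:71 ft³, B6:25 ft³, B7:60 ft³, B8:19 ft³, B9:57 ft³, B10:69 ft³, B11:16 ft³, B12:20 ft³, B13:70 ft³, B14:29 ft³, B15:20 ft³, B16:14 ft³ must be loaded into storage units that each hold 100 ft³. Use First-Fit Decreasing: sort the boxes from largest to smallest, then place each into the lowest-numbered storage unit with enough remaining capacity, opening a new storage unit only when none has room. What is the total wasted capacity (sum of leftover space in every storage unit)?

64

Sorted descending: 71, 70, 69, 60, 60, 57, 52, 29, 29, 25, 25, 20, 20, 19, 16, 14.
storage unit 1: place 71 ft³, 29 ft³ left
storage unit 2: place 70 ft³, 30 ft³ left
storage unit 3: place 69 ft³, 31 ft³ left
storage unit 4: place 60 ft³, 40 ft³ left
storage unit 5: place 60 ft³, 40 ft³ left
storage unit 6: place 57 ft³, 43 ft³ left
storage unit 7: place 52 ft³, 48 ft³ left
storage unit 1: place 29 ft³, 0 ft³ left
storage unit 2: place 29 ft³, 1 ft³ left
storage unit 3: place 25 ft³, 6 ft³ left
storage unit 4: place 25 ft³, 15 ft³ left
storage unit 5: place 20 ft³, 20 ft³ left
storage unit 5: place 20 ft³, 0 ft³ left
storage unit 6: place 19 ft³, 24 ft³ left
storage unit 6: place 16 ft³, 8 ft³ left
storage unit 4: place 14 ft³, 1 ft³ left
7 storage units × 100 ft³ = 700 ft³; used 636 ft³; unused 64 ft³.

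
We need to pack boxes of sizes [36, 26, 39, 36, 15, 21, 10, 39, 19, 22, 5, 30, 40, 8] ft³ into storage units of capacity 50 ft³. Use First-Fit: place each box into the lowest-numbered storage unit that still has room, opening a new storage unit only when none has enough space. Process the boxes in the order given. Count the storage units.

9 storage units

storage unit 1: place 36 ft³, 14 ft³ left
storage unit 2: place 26 ft³, 24 ft³ left
storage unit 3: place 39 ft³, 11 ft³ left
storage unit 4: place 36 ft³, 14 ft³ left
storage unit 2: place 15 ft³, 9 ft³ left
storage unit 5: place 21 ft³, 29 ft³ left
storage unit 1: place 10 ft³, 4 ft³ left
storage unit 6: place 39 ft³, 11 ft³ left
storage unit 5: place 19 ft³, 10 ft³ left
storage unit 7: place 22 ft³, 28 ft³ left
storage unit 2: place 5 ft³, 4 ft³ left
storage unit 8: place 30 ft³, 20 ft³ left
storage unit 9: place 40 ft³, 10 ft³ left
storage unit 3: place 8 ft³, 3 ft³ left
Final storage units: [36,10] [26,15,5] [39,8] [36] [21,19] [39] [22] [30] [40].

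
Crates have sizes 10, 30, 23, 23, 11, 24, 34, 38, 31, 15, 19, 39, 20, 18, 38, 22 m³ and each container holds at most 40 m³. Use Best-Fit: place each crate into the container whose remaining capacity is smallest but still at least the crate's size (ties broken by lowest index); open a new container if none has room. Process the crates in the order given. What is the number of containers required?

11 containers

container 1: place 10 m³, 30 m³ left
container 1: place 30 m³, 0 m³ left
container 2: place 23 m³, 17 m³ left
container 3: place 23 m³, 17 m³ left
container 2: place 11 m³, 6 m³ left
container 4: place 24 m³, 16 m³ left
container 5: place 34 m³, 6 m³ left
container 6: place 38 m³, 2 m³ left
container 7: place 31 m³, 9 m³ left
container 4: place 15 m³, 1 m³ left
container 8: place 19 m³, 21 m³ left
container 9: place 39 m³, 1 m³ left
container 8: place 20 m³, 1 m³ left
container 10: place 18 m³, 22 m³ left
container 11: place 38 m³, 2 m³ left
container 10: place 22 m³, 0 m³ left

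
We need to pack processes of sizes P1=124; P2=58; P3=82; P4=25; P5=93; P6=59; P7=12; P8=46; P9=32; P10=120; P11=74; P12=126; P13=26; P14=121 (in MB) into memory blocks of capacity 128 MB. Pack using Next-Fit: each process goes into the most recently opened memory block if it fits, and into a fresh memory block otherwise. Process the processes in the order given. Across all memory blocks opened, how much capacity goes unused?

410

P1 (124 MB) → memory block 1 (remaining 4 MB)
P2 (58 MB) → memory block 2 (remaining 70 MB)
P3 (82 MB) → memory block 3 (remaining 46 MB)
P4 (25 MB) → memory block 3 (remaining 21 MB)
P5 (93 MB) → memory block 4 (remaining 35 MB)
P6 (59 MB) → memory block 5 (remaining 69 MB)
P7 (12 MB) → memory block 5 (remaining 57 MB)
P8 (46 MB) → memory block 5 (remaining 11 MB)
P9 (32 MB) → memory block 6 (remaining 96 MB)
P10 (120 MB) → memory block 7 (remaining 8 MB)
P11 (74 MB) → memory block 8 (remaining 54 MB)
P12 (126 MB) → memory block 9 (remaining 2 MB)
P13 (26 MB) → memory block 10 (remaining 102 MB)
P14 (121 MB) → memory block 11 (remaining 7 MB)
11 memory blocks × 128 MB = 1408 MB; used 998 MB; unused 410 MB.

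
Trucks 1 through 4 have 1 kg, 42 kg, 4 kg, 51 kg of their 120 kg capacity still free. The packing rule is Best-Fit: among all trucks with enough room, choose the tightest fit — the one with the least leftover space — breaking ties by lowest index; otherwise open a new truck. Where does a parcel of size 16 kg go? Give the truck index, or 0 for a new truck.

2

Trucks with room: truck 2 (42 kg), truck 4 (51 kg).
Tightest fit is truck 2 with 42 kg free.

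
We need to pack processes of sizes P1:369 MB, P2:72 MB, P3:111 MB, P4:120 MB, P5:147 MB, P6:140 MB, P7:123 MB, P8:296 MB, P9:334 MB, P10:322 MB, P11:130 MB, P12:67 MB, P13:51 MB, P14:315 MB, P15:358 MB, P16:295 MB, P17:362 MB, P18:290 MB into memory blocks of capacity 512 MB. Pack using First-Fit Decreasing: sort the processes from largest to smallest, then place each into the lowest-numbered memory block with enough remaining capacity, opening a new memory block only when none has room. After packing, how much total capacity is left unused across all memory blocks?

706

Sorted descending: 369, 362, 358, 334, 322, 315, 296, 295, 290, 147, 140, 130, 123, 120, 111, 72, 67, 51.
Put 369 MB in memory block 1; 143 MB remain.
Put 362 MB in memory block 2; 150 MB remain.
Put 358 MB in memory block 3; 154 MB remain.
Put 334 MB in memory block 4; 178 MB remain.
Put 322 MB in memory block 5; 190 MB remain.
Put 315 MB in memory block 6; 197 MB remain.
Put 296 MB in memory block 7; 216 MB remain.
Put 295 MB in memory block 8; 217 MB remain.
Put 290 MB in memory block 9; 222 MB remain.
Put 147 MB in memory block 2; 3 MB remain.
Put 140 MB in memory block 1; 3 MB remain.
Put 130 MB in memory block 3; 24 MB remain.
Put 123 MB in memory block 4; 55 MB remain.
Put 120 MB in memory block 5; 70 MB remain.
Put 111 MB in memory block 6; 86 MB remain.
Put 72 MB in memory block 6; 14 MB remain.
Put 67 MB in memory block 5; 3 MB remain.
Put 51 MB in memory block 4; 4 MB remain.
9 memory blocks × 512 MB = 4608 MB; used 3902 MB; unused 706 MB.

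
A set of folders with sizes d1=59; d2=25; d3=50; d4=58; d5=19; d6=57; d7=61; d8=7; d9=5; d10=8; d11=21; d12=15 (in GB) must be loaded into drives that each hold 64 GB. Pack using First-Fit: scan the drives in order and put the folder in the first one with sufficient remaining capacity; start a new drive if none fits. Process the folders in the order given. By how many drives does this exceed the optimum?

First-Fit: [59,5] [25,19,7,8] [50] [58] [57] [61] [21,15] → 7 drives.
Total size 385 GB; any packing needs at least ⌈385/64⌉ = 7 drives.
So 7 is already optimal.

0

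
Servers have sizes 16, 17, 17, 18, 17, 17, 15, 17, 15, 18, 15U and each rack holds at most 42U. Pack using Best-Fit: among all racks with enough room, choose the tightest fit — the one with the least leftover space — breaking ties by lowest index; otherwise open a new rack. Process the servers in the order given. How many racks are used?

6 racks

16U → rack 1 (remaining 26U)
17U → rack 1 (remaining 9U)
17U → rack 2 (remaining 25U)
18U → rack 2 (remaining 7U)
17U → rack 3 (remaining 25U)
17U → rack 3 (remaining 8U)
15U → rack 4 (remaining 27U)
17U → rack 4 (remaining 10U)
15U → rack 5 (remaining 27U)
18U → rack 5 (remaining 9U)
15U → rack 6 (remaining 27U)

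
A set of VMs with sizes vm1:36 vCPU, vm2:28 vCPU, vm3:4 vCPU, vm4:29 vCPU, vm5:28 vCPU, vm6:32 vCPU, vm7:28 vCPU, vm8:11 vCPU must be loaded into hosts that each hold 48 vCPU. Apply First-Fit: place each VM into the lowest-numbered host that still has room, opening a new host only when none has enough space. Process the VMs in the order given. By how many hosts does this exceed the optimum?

0

First-Fit: [36,4] [28,11] [29] [28] [32] [28] → 6 hosts.
6 VMs exceed 24 vCPU (half the capacity), and no two of those can share a host, so at least 6 hosts are needed.
So 6 is already optimal.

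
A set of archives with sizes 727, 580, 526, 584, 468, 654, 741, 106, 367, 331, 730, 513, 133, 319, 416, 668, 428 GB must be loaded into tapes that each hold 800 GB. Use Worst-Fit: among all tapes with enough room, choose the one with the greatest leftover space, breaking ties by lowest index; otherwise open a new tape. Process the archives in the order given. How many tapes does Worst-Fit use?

13

tape 1: place 727 GB, 73 GB left
tape 2: place 580 GB, 220 GB left
tape 3: place 526 GB, 274 GB left
tape 4: place 584 GB, 216 GB left
tape 5: place 468 GB, 332 GB left
tape 6: place 654 GB, 146 GB left
tape 7: place 741 GB, 59 GB left
tape 5: place 106 GB, 226 GB left
tape 8: place 367 GB, 433 GB left
tape 8: place 331 GB, 102 GB left
tape 9: place 730 GB, 70 GB left
tape 10: place 513 GB, 287 GB left
tape 10: place 133 GB, 154 GB left
tape 11: place 319 GB, 481 GB left
tape 11: place 416 GB, 65 GB left
tape 12: place 668 GB, 132 GB left
tape 13: place 428 GB, 372 GB left
Final tapes: [727] [580] [526] [584] [468,106] [654] [741] [367,331] [730] [513,133] [319,416] [668] [428].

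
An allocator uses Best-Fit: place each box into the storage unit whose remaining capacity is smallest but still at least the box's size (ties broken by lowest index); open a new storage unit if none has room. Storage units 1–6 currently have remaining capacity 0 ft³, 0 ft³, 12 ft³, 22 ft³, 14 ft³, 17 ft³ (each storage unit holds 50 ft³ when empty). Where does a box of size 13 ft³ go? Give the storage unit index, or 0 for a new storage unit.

Storage units with room: storage unit 4 (22 ft³), storage unit 5 (14 ft³), storage unit 6 (17 ft³).
Tightest fit is storage unit 5 with 14 ft³ free.

5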